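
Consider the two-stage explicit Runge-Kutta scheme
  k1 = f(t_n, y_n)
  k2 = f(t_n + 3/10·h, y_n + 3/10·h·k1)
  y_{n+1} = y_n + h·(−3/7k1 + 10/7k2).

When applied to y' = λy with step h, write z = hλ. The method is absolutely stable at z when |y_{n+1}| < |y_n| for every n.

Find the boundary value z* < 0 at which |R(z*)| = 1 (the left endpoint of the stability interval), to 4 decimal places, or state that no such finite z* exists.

z* = -2.3333.

Test eqn y'=λy, z=hλ:
  k1=λy_n ⇒ h·k1=z·y_n;  k2=λ(1+3/10z)y_n ⇒ h·k2=z(1+3/10z)y_n
  y_{n+1}/y_n = 1 − 3/7z + 10/7z(1+3/10z) = 1 + z + 3/7z²
  so R(z) = 1 + z + 3/7z².

Find x<0 with |R(x)|<1.
x=-1.02: |R|=0.4259
R=1: x+3/7x²=0 ⇒ x=−7/3=-2.3333; min R=1−1/(4·3/7)=0.4167>−1
Confirm numerically:
  x=-2.147: |R|=0.82855 <1
  x=-2.029: |R|=0.73536 <1
  x=-2.021: |R|=0.72947 <1
  x=-2.835: |R|=1.60952 >1
  x=-2.625: |R|=1.32812 >1
So |R|<1 on (-2.3333, 0).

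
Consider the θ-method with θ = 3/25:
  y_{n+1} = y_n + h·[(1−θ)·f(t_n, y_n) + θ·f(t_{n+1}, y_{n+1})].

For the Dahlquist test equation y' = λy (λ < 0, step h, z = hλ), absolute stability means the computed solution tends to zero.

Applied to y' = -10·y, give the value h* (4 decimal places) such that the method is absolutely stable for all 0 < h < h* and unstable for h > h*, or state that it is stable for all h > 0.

On y'=λy, z=hλ:
  y_{n+1} = y_n + z·[22/25·y_n + 3/25·y_{n+1}] ⇒ (1 − 3/25z)y_{n+1} = (1 + 22/25z)y_n
  ⇒ R(z) = (1 + 22/25z)/(1 − 3/25z).

Find x<0 with |R(x)|<1.
x=-0.77: |R|=0.2951
R=−1: 1+22/25x = −1+3/25x ⇒ -19/25x=2 ⇒ x=2/(-19/25)=-2.6316
Confirm numerically:
  x=-1.869: |R|=0.52661 <1
  x=-1.495: |R|=0.26759 <1
  x=-1.359: |R|=0.16845 <1
  x=-2.903: |R|=1.15299 >1
  x=-2.871: |R|=1.13533 >1
Stable set (-2.6316, 0).

(-2.6316,0); λ=-10 ⇒ h* = (50/19)/10 = 0.2632.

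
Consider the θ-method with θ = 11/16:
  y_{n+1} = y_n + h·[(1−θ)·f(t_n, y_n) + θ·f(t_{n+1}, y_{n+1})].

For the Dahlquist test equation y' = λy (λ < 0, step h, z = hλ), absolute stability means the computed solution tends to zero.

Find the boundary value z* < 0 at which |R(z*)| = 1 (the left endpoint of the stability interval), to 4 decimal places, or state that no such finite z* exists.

(−∞, 0) — no finite endpoint.

Set f=λy, z=hλ:
  y_{n+1} = y_n + z·[5/16·y_n + 11/16·y_{n+1}] ⇒ (1 − 11/16z)y_{n+1} = (1 + 5/16z)y_n
  Hence R(z) = (1 + 5/16z)/(1 − 11/16z).

Need |R(x)|<1, x<0.
x=-0.92: |R|=0.4364
x=-2: |R|=0.1579
x=-10: |R|=0.2698
x=-100: |R|=0.4337
θ=11/16≥1/2 ⇒ |1+5/16x|<|1−11/16x| ∀x<0 ⇒ unbounded interval.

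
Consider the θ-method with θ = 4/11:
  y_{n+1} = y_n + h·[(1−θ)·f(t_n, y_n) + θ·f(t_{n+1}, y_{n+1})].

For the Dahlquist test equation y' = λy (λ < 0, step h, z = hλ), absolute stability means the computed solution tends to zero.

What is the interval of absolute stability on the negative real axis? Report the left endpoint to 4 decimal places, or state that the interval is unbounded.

z∈(-7.3333,0).

Set f=λy, z=hλ:
  y_{n+1} = y_n + z·[7/11·y_n + 4/11·y_{n+1}] ⇒ (1 − 4/11z)y_{n+1} = (1 + 7/11z)y_n
  ⇒ R(z) = (1 + 7/11z)/(1 − 4/11z).

Boundary: |R(x)|=1, x<0.
x=-1.25: |R|=0.1406
R=−1: 1+7/11x = −1+4/11x ⇒ -3/11x=2 ⇒ x=2/(-3/11)=-7.3333
Confirm numerically:
  x=-5.254: |R|=0.80516 <1
  x=-4.156: |R|=0.65494 <1
  x=-4.093: |R|=0.64486 <1
  x=-7.884: |R|=1.03884 >1
  x=-7.700: |R|=1.02632 >1
Interval (-7.3333, 0).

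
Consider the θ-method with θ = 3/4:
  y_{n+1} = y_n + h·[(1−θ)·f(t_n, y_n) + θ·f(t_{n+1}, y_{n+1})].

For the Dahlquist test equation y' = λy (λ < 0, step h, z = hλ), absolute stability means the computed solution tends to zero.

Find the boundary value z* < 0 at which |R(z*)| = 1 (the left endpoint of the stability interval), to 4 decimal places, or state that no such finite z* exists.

Set f=λy, z=hλ:
  y_{n+1} = y_n + z·[1/4·y_n + 3/4·y_{n+1}] ⇒ (1 − 3/4z)y_{n+1} = (1 + 1/4z)y_n
  Hence R(z) = (1 + 1/4z)/(1 − 3/4z).

Boundary: |R(x)|=1, x<0.
x=-0.9: |R|=0.4627
x=-2: |R|=0.2000
x=-10: |R|=0.1765
x=-100: |R|=0.3158
θ=3/4≥1/2 ⇒ |1+1/4x|<|1−3/4x| ∀x<0 ⇒ unbounded interval.

(−∞, 0) — no finite endpoint.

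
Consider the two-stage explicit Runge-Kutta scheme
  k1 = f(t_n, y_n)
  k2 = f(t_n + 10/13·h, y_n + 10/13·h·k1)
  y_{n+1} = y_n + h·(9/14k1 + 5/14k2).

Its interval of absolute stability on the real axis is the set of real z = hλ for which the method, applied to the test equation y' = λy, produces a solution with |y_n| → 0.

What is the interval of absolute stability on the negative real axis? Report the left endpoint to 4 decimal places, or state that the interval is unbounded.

Set f=λy, z=hλ:
  k1=λy_n ⇒ h·k1=z·y_n;  k2=λ(1+10/13z)y_n ⇒ h·k2=z(1+10/13z)y_n
  y_{n+1}/y_n = 1 + 9/14z + 5/14z(1+10/13z) = 1 + z + 25/91z²
  R(z) = 1 + z + 25/91z².

Boundary: |R(x)|=1, x<0.
x=-0.68: |R|=0.4470
R=1: x+25/91x²=0 ⇒ x=−91/25=-3.6400; min R=1−1/(4·25/91)=0.0900>−1
Confirm numerically:
  x=-3.197: |R|=0.61091 <1
  x=-2.659: |R|=0.28338 <1
  x=-1.785: |R|=0.09034 <1
  x=-4.229: |R|=1.68431 >1
  x=-4.207: |R|=1.65532 >1
  x=-4.165: |R|=1.60072 >1
Interval (-3.6400, 0).

z∈(-3.6400,0).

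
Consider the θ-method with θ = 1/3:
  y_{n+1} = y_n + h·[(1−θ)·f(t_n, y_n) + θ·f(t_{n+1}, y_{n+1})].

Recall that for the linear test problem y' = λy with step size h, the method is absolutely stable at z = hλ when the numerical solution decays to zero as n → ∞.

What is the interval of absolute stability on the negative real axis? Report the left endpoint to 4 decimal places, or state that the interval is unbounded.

z∈(-6.0000,0).

Test eqn y'=λy, z=hλ:
  y_{n+1} = y_n + z·[2/3·y_n + 1/3·y_{n+1}] ⇒ (1 − 1/3z)y_{n+1} = (1 + 2/3z)y_n
  Hence R(z) = (1 + 2/3z)/(1 − 1/3z).

Find x<0 with |R(x)|<1.
x=-1.54: |R|=0.0176
R=−1: 1+2/3x = −1+1/3x ⇒ -1/3x=2 ⇒ x=2/(-1/3)=-6.0000
Confirm numerically:
  x=-5.336: |R|=0.92035 <1
  x=-5.141: |R|=0.89448 <1
  x=-3.091: |R|=0.52241 <1
  x=-2.426: |R|=0.34132 <1
  x=-6.481: |R|=1.05073 >1
  x=-6.355: |R|=1.03795 >1
  x=-6.188: |R|=1.02046 >1
So |R|<1 on (-6.0000, 0).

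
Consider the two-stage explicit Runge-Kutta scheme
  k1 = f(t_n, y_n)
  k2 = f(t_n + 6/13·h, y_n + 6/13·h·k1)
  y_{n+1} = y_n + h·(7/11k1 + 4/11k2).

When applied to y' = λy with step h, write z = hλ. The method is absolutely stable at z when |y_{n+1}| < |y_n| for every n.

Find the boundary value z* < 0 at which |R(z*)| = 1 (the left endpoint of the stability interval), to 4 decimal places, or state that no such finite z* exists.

z* = -5.9583.

With y'=λy (z=hλ):
  k1=λy_n ⇒ h·k1=z·y_n;  k2=λ(1+6/13z)y_n ⇒ h·k2=z(1+6/13z)y_n
  y_{n+1}/y_n = 1 + 7/11z + 4/11z(1+6/13z) = 1 + z + 24/143z²
  ⇒ R(z) = 1 + z + 24/143z².

Solve |R(x)|<1 on ℝ⁻.
x=-1.72: |R|=0.2235
R=1: x+24/143x²=0 ⇒ x=−143/24=-5.9583; min R=1−1/(4·24/143)=-0.4896>−1
Confirm numerically:
  x=-3.763: |R|=0.38647 <1
  x=-3.466: |R|=0.44981 <1
  x=-3.094: |R|=0.48737 <1
  x=-6.432: |R|=1.51132 >1
  x=-6.352: |R|=1.41968 >1
  x=-6.131: |R|=1.17767 >1
Stable set (-5.9583, 0).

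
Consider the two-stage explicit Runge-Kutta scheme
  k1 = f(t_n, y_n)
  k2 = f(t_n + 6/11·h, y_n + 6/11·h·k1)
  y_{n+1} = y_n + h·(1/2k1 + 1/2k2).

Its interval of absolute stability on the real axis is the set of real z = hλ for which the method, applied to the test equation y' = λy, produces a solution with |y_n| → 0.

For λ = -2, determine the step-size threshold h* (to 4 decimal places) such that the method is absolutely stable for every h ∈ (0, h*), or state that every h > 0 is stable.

(-3.6667,0); λ=-2 ⇒ h* = (11/3)/2 = 1.8333.

Test eqn y'=λy, z=hλ:
  k1=λy_n ⇒ h·k1=z·y_n;  k2=λ(1+6/11z)y_n ⇒ h·k2=z(1+6/11z)y_n
  y_{n+1}/y_n = 1 + 1/2z + 1/2z(1+6/11z) = 1 + z + 3/11z²
  R(z) = 1 + z + 3/11z².

Boundary: |R(x)|=1, x<0.
x=-0.38: |R|=0.6594
R=1: x+3/11x²=0 ⇒ x=−11/3=-3.6667; min R=1−1/(4·3/11)=0.0833>−1
Confirm numerically:
  x=-2.981: |R|=0.44255 <1
  x=-2.717: |R|=0.29630 <1
  x=-2.477: |R|=0.19633 <1
  x=-4.080: |R|=1.45993 >1
  x=-3.739: |R|=1.07376 >1
Stable set (-3.6667, 0).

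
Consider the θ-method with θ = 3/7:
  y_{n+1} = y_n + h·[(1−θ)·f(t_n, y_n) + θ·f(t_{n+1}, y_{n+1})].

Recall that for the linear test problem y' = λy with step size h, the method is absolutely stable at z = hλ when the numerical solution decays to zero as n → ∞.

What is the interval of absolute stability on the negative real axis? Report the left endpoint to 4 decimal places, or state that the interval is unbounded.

Set f=λy, z=hλ:
  y_{n+1} = y_n + z·[4/7·y_n + 3/7·y_{n+1}] ⇒ (1 − 3/7z)y_{n+1} = (1 + 4/7z)y_n
  R(z) = (1 + 4/7z)/(1 − 3/7z).

Solve |R(x)|<1 on ℝ⁻.
x=-0.31: |R|=0.7264
R=−1: 1+4/7x = −1+3/7x ⇒ -1/7x=2 ⇒ x=2/(-1/7)=-14.0000
Confirm numerically:
  x=-11.832: |R|=0.94898 <1
  x=-11.070: |R|=0.92713 <1
  x=-7.168: |R|=0.76031 <1
  x=-14.334: |R|=1.00668 >1
  x=-14.278: |R|=1.00558 >1
  x=-14.081: |R|=1.00164 >1
Interval (-14.0000, 0).

(-14.0000, 0).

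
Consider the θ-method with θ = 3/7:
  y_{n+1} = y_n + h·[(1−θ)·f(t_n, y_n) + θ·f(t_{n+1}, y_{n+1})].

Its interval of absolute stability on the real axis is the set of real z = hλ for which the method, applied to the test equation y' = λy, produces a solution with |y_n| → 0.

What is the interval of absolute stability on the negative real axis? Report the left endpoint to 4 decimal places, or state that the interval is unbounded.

(-14.0000, 0).

Test eqn y'=λy, z=hλ:
  y_{n+1} = y_n + z·[4/7·y_n + 3/7·y_{n+1}] ⇒ (1 − 3/7z)y_{n+1} = (1 + 4/7z)y_n
  ⇒ R(z) = (1 + 4/7z)/(1 − 3/7z).

Need |R(x)|<1, x<0.
x=-1.75: |R|=0.0000
R=−1: 1+4/7x = −1+3/7x ⇒ -1/7x=2 ⇒ x=2/(-1/7)=-14.0000
Confirm numerically:
  x=-12.592: |R|=0.96855 <1
  x=-11.579: |R|=0.94199 <1
  x=-10.877: |R|=0.92120 <1
  x=-14.298: |R|=1.00597 >1
  x=-14.200: |R|=1.00403 >1
Stable set (-14.0000, 0).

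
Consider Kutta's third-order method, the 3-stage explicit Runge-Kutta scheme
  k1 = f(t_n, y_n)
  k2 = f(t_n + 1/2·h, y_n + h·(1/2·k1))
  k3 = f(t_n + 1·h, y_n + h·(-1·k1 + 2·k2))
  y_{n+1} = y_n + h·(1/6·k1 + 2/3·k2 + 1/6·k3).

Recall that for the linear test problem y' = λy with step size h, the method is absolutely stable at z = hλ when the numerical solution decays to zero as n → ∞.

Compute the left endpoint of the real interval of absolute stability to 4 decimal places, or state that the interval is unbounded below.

z* = -2.5127.

Test eqn y'=λy, z=hλ:
  order 3, 3-stage ⇒ R(z)=1+z+z^2/2+z^3/6
  (e.g. R(-1.21)=0.22679, |R|=0.22679)

Need |R(x)|<1, x<0.
x=-1.21: |R|=0.2268
|R(-1.39)|=0.1284 |R(-0.77)|=0.4504 |R(-0.62)|=0.5325
Bisect:
  x_lo=-3.2688 |R|=2.7476  x_hi=-0.2692 |R|=0.7638
  mid=-1.76904 |R|=0.12699 →hi
  mid=-2.51894 |R|=1.01022 →lo
  mid=-2.14399 |R|=0.48819 →hi
  mid=-2.33147 |R|=0.72581 →hi
  mid=-2.42521 |R|=0.86175 →hi
  mid=-2.47207 |R|=0.93437 →hi
  mid=-2.49551 |R|=0.97188 →hi
  mid=-2.50723 |R|=0.99095 →hi
  mid=-2.51308 |R|=1.00056 →lo
  mid=-2.51016 |R|=0.99575 →hi
  ...
  [-2.51290,-2.51272] ⇒ x*=-2.5127
Interval (-2.5127, 0).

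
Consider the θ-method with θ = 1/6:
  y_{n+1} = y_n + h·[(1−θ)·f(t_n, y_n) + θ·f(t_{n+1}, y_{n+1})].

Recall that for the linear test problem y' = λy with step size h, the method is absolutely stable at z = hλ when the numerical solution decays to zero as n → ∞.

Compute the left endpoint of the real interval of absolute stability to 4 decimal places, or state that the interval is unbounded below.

On y'=λy, z=hλ:
  y_{n+1} = y_n + z·[5/6·y_n + 1/6·y_{n+1}] ⇒ (1 − 1/6z)y_{n+1} = (1 + 5/6z)y_n
  so R(z) = (1 + 5/6z)/(1 − 1/6z).

Find x<0 with |R(x)|<1.
x=-1.25: |R|=0.0345
R=−1: 1+5/6x = −1+1/6x ⇒ -2/3x=2 ⇒ x=2/(-2/3)=-3.0000
Confirm numerically:
  x=-2.765: |R|=0.89276 <1
  x=-2.634: |R|=0.83044 <1
  x=-2.341: |R|=0.68397 <1
  x=-1.568: |R|=0.24313 <1
  x=-3.478: |R|=1.20173 >1
  x=-3.282: |R|=1.12153 >1
  x=-3.197: |R|=1.08568 >1
So |R|<1 on (-3.0000, 0).

left endpoint -3.0000.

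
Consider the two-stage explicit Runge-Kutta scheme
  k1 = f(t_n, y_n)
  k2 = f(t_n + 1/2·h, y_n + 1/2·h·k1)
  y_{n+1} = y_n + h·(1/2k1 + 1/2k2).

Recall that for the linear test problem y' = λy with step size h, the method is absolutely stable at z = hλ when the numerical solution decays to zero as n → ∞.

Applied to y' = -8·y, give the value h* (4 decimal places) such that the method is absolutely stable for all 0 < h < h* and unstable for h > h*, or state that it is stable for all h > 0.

(-4.0000,0); λ=-8 ⇒ h* = (4)/8 = 0.5000.

Test eqn y'=λy, z=hλ:
  k1=λy_n ⇒ h·k1=z·y_n;  k2=λ(1+1/2z)y_n ⇒ h·k2=z(1+1/2z)y_n
  y_{n+1}/y_n = 1 + 1/2z + 1/2z(1+1/2z) = 1 + z + 1/4z²
  ⇒ R(z) = 1 + z + 1/4z².

Need |R(x)|<1, x<0.
x=-0.55: |R|=0.5256
R=1: x+1/4x²=0 ⇒ x=−4=-4.0000; min R=1−1/(4·1/4)=0.0000>−1
Confirm numerically:
  x=-3.877: |R|=0.88078 <1
  x=-3.558: |R|=0.60684 <1
  x=-2.638: |R|=0.10176 <1
  x=-1.757: |R|=0.01476 <1
  x=-4.565: |R|=1.64481 >1
  x=-4.487: |R|=1.54629 >1
  x=-4.392: |R|=1.43042 >1
Interval (-4.0000, 0).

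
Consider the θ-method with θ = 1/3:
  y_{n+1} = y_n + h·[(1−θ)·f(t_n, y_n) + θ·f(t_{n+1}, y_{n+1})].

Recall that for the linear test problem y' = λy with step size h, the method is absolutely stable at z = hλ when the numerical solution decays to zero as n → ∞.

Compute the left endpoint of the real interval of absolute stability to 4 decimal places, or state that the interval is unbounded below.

On y'=λy, z=hλ:
  y_{n+1} = y_n + z·[2/3·y_n + 1/3·y_{n+1}] ⇒ (1 − 1/3z)y_{n+1} = (1 + 2/3z)y_n
  Hence R(z) = (1 + 2/3z)/(1 − 1/3z).

Find x<0 with |R(x)|<1.
x=-0.62: |R|=0.4862
R=−1: 1+2/3x = −1+1/3x ⇒ -1/3x=2 ⇒ x=2/(-1/3)=-6.0000
Confirm numerically:
  x=-4.959: |R|=0.86920 <1
  x=-3.374: |R|=0.58801 <1
  x=-2.587: |R|=0.38912 <1
  x=-2.583: |R|=0.38796 <1
  x=-6.381: |R|=1.04061 >1
  x=-6.361: |R|=1.03856 >1
Interval (-6.0000, 0).

z* = -6.0000.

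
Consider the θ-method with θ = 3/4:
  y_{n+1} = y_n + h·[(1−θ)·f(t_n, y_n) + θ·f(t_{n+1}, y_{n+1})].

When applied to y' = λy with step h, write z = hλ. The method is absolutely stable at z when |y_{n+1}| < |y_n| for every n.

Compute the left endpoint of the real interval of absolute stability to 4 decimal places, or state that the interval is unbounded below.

interval (−∞, 0).

With y'=λy (z=hλ):
  y_{n+1} = y_n + z·[1/4·y_n + 3/4·y_{n+1}] ⇒ (1 − 3/4z)y_{n+1} = (1 + 1/4z)y_n
  Hence R(z) = (1 + 1/4z)/(1 − 3/4z).

Need |R(x)|<1, x<0.
x=-0.33: |R|=0.7355
x=-2: |R|=0.2000
x=-10: |R|=0.1765
x=-100: |R|=0.3158
θ=3/4≥1/2 ⇒ |1+1/4x|<|1−3/4x| ∀x<0 ⇒ stable on all of ℝ⁻.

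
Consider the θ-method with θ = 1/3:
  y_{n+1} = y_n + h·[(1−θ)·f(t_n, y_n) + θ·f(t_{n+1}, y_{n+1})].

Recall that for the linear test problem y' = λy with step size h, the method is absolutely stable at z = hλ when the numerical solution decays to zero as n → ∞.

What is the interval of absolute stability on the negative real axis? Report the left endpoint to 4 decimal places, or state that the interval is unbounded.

(-6.0000, 0).

Test eqn y'=λy, z=hλ:
  y_{n+1} = y_n + z·[2/3·y_n + 1/3·y_{n+1}] ⇒ (1 − 1/3z)y_{n+1} = (1 + 2/3z)y_n
  ⇒ R(z) = (1 + 2/3z)/(1 − 1/3z).

Solve |R(x)|<1 on ℝ⁻.
x=-0.8: |R|=0.3684
R=−1: 1+2/3x = −1+1/3x ⇒ -1/3x=2 ⇒ x=2/(-1/3)=-6.0000
Confirm numerically:
  x=-5.891: |R|=0.98774 <1
  x=-5.164: |R|=0.89760 <1
  x=-4.193: |R|=0.74878 <1
  x=-4.177: |R|=0.74599 <1
  x=-6.351: |R|=1.03754 >1
  x=-6.346: |R|=1.03702 >1
  x=-6.050: |R|=1.00552 >1
So |R|<1 on (-6.0000, 0).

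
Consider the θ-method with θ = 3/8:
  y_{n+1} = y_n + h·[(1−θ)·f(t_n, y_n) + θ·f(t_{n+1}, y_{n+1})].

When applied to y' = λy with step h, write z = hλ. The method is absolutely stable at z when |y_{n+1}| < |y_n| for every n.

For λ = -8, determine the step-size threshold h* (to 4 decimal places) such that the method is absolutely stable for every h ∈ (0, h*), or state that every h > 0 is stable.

(-8.0000,0); λ=-8 ⇒ h* = (8)/8 = 1.0000.

Set f=λy, z=hλ:
  y_{n+1} = y_n + z·[5/8·y_n + 3/8·y_{n+1}] ⇒ (1 − 3/8z)y_{n+1} = (1 + 5/8z)y_n
  ⇒ R(z) = (1 + 5/8z)/(1 − 3/8z).

Find x<0 with |R(x)|<1.
x=-0.59: |R|=0.5169
R=−1: 1+5/8x = −1+3/8x ⇒ -1/4x=2 ⇒ x=2/(-1/4)=-8.0000
Confirm numerically:
  x=-4.840: |R|=0.71936 <1
  x=-4.663: |R|=0.69648 <1
  x=-3.597: |R|=0.53137 <1
  x=-8.588: |R|=1.03483 >1
  x=-8.491: |R|=1.02934 >1
  x=-8.215: |R|=1.01317 >1
So |R|<1 on (-8.0000, 0).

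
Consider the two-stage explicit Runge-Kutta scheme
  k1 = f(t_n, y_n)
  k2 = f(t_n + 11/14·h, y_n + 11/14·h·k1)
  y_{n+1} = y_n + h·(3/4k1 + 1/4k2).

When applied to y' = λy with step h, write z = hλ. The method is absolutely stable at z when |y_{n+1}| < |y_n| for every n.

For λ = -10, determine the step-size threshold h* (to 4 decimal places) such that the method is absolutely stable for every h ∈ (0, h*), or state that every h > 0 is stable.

Set f=λy, z=hλ:
  k1=λy_n ⇒ h·k1=z·y_n;  k2=λ(1+11/14z)y_n ⇒ h·k2=z(1+11/14z)y_n
  y_{n+1}/y_n = 1 + 3/4z + 1/4z(1+11/14z) = 1 + z + 11/56z²
  R(z) = 1 + z + 11/56z².

Solve |R(x)|<1 on ℝ⁻.
x=-1.43: |R|=0.0283
R=1: x+11/56x²=0 ⇒ x=−56/11=-5.0909; min R=1−1/(4·11/56)=-0.2727>−1
Confirm numerically:
  x=-3.617: |R|=0.04719 <1
  x=-3.073: |R|=0.21806 <1
  x=-2.629: |R|=0.27136 <1
  x=-5.531: |R|=1.47814 >1
  x=-5.427: |R|=1.35828 >1
  x=-5.139: |R|=1.04855 >1
Stable set (-5.0909, 0).

(-5.0909,0); λ=-10 ⇒ h* = (56/11)/10 = 0.5091.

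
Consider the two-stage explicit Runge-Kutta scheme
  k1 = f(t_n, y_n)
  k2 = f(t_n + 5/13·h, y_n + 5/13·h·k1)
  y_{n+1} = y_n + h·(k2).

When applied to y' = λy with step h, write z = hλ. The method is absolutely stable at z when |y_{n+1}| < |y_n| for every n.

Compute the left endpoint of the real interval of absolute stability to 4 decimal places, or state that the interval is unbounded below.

left endpoint -2.6000.

Test eqn y'=λy, z=hλ:
  k1=λy_n ⇒ h·k1=z·y_n;  k2=λ(1+5/13z)y_n ⇒ h·k2=z(1+5/13z)y_n
  y_{n+1}/y_n = 1 + z(1+5/13z) = 1 + z + 5/13z²
  so R(z) = 1 + z + 5/13z².

Boundary: |R(x)|=1, x<0.
x=-0.9: |R|=0.4115
R=1: x+5/13x²=0 ⇒ x=−13/5=-2.6000; min R=1−1/(4·5/13)=0.3500>−1
Confirm numerically:
  x=-2.123: |R|=0.61051 <1
  x=-1.491: |R|=0.36403 <1
  x=-1.432: |R|=0.35670 <1
  x=-1.379: |R|=0.35240 <1
  x=-3.100: |R|=1.59615 >1
  x=-2.810: |R|=1.22696 >1
  x=-2.682: |R|=1.08459 >1
So |R|<1 on (-2.6000, 0).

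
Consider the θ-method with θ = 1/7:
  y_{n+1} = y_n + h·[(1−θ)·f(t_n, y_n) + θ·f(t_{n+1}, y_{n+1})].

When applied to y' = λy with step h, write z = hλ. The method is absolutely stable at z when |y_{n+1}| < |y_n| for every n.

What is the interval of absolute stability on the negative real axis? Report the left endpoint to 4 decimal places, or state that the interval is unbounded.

With y'=λy (z=hλ):
  y_{n+1} = y_n + z·[6/7·y_n + 1/7·y_{n+1}] ⇒ (1 − 1/7z)y_{n+1} = (1 + 6/7z)y_n
  ⇒ R(z) = (1 + 6/7z)/(1 − 1/7z).

Find x<0 with |R(x)|<1.
x=-0.86: |R|=0.2341
R=−1: 1+6/7x = −1+1/7x ⇒ -5/7x=2 ⇒ x=2/(-5/7)=-2.8000
Confirm numerically:
  x=-2.517: |R|=0.85132 <1
  x=-1.333: |R|=0.11976 <1
  x=-1.178: |R|=0.00831 <1
  x=-3.231: |R|=1.21063 >1
  x=-2.861: |R|=1.03093 >1
So |R|<1 on (-2.8000, 0).

(-2.8000, 0).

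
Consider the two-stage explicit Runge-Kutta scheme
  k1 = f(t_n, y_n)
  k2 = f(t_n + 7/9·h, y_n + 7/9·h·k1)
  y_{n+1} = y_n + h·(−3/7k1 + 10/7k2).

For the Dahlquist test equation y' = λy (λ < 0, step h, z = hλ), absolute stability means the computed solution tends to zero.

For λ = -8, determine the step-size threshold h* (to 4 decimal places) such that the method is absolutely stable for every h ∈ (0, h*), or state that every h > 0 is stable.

With y'=λy (z=hλ):
  k1=λy_n ⇒ h·k1=z·y_n;  k2=λ(1+7/9z)y_n ⇒ h·k2=z(1+7/9z)y_n
  y_{n+1}/y_n = 1 − 3/7z + 10/7z(1+7/9z) = 1 + z + 10/9z²
  Hence R(z) = 1 + z + 10/9z².

Boundary: |R(x)|=1, x<0.
x=-0.88: |R|=0.9804
R=1: x+10/9x²=0 ⇒ x=−9/10=-0.9000; min R=1−1/(4·10/9)=0.7750>−1
Confirm numerically:
  x=-0.878: |R|=0.97854 <1
  x=-0.738: |R|=0.86716 <1
  x=-0.618: |R|=0.80636 <1
  x=-0.566: |R|=0.78995 <1
  x=-1.364: |R|=1.70322 >1
  x=-1.289: |R|=1.55713 >1
  x=-1.057: |R|=1.18439 >1
So |R|<1 on (-0.9000, 0).

(-0.9000,0); λ=-8 ⇒ h* = (9/10)/8 = 0.1125.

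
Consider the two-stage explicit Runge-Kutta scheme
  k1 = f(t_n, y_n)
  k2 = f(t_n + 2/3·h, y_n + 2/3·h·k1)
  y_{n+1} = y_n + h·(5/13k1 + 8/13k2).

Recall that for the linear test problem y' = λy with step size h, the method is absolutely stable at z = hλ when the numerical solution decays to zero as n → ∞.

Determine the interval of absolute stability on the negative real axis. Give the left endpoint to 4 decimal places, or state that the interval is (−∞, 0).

Set f=λy, z=hλ:
  k1=λy_n ⇒ h·k1=z·y_n;  k2=λ(1+2/3z)y_n ⇒ h·k2=z(1+2/3z)y_n
  y_{n+1}/y_n = 1 + 5/13z + 8/13z(1+2/3z) = 1 + z + 16/39z²
  so R(z) = 1 + z + 16/39z².

Solve |R(x)|<1 on ℝ⁻.
x=-1.12: |R|=0.3946
R=1: x+16/39x²=0 ⇒ x=−39/16=-2.4375; min R=1−1/(4·16/39)=0.3906>−1
Confirm numerically:
  x=-1.606: |R|=0.45215 <1
  x=-1.511: |R|=0.42567 <1
  x=-1.348: |R|=0.39748 <1
  x=-2.888: |R|=1.53376 >1
  x=-2.747: |R|=1.34880 >1
  x=-2.486: |R|=1.04947 >1
So |R|<1 on (-2.4375, 0).

z∈(-2.4375,0).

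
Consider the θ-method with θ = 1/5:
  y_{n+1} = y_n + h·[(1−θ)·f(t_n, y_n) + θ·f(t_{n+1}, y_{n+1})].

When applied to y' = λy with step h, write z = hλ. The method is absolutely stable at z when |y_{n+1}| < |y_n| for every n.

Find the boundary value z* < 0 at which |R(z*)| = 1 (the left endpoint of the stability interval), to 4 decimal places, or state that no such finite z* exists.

z* = -3.3333.

Test eqn y'=λy, z=hλ:
  y_{n+1} = y_n + z·[4/5·y_n + 1/5·y_{n+1}] ⇒ (1 − 1/5z)y_{n+1} = (1 + 4/5z)y_n
  ⇒ R(z) = (1 + 4/5z)/(1 − 1/5z).

Find x<0 with |R(x)|<1.
x=-0.33: |R|=0.6904
R=−1: 1+4/5x = −1+1/5x ⇒ -3/5x=2 ⇒ x=2/(-3/5)=-3.3333
Confirm numerically:
  x=-3.221: |R|=0.95901 <1
  x=-2.046: |R|=0.45189 <1
  x=-1.402: |R|=0.09497 <1
  x=-3.571: |R|=1.08319 >1
  x=-3.367: |R|=1.01207 >1
Stable set (-3.3333, 0).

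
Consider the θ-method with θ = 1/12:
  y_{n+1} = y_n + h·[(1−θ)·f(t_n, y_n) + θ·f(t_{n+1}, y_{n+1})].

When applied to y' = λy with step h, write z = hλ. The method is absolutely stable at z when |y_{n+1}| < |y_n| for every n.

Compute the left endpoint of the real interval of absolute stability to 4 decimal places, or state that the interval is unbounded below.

On y'=λy, z=hλ:
  y_{n+1} = y_n + z·[11/12·y_n + 1/12·y_{n+1}] ⇒ (1 − 1/12z)y_{n+1} = (1 + 11/12z)y_n
  ⇒ R(z) = (1 + 11/12z)/(1 − 1/12z).

Find x<0 with |R(x)|<1.
x=-0.44: |R|=0.5756
R=−1: 1+11/12x = −1+1/12x ⇒ -5/6x=2 ⇒ x=2/(-5/6)=-2.4000
Confirm numerically:
  x=-2.149: |R|=0.82260 <1
  x=-2.013: |R|=0.72383 <1
  x=-1.727: |R|=0.50973 <1
  x=-1.144: |R|=0.04443 <1
  x=-2.886: |R|=1.32648 >1
  x=-2.664: |R|=1.18003 >1
  x=-2.562: |R|=1.11125 >1
Interval (-2.4000, 0).

left endpoint -2.4000.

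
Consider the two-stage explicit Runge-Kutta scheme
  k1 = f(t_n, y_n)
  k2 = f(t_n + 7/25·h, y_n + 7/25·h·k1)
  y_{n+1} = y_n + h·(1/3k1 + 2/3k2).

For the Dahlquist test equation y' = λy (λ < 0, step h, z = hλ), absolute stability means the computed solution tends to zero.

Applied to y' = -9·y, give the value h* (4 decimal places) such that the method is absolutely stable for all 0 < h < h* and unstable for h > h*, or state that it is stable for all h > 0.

(-5.3571,0); λ=-9 ⇒ h* = (75/14)/9 = 0.5952.

Set f=λy, z=hλ:
  k1=λy_n ⇒ h·k1=z·y_n;  k2=λ(1+7/25z)y_n ⇒ h·k2=z(1+7/25z)y_n
  y_{n+1}/y_n = 1 + 1/3z + 2/3z(1+7/25z) = 1 + z + 14/75z²
  Hence R(z) = 1 + z + 14/75z².

Need |R(x)|<1, x<0.
x=-1.68: |R|=0.1532
R=1: x+14/75x²=0 ⇒ x=−75/14=-5.3571; min R=1−1/(4·14/75)=-0.3393>−1
Confirm numerically:
  x=-3.746: |R|=0.12660 <1
  x=-3.471: |R|=0.22207 <1
  x=-3.385: |R|=0.24613 <1
  x=-2.300: |R|=0.31253 <1
  x=-5.656: |R|=1.31553 >1
  x=-5.541: |R|=1.19017 >1
  x=-5.502: |R|=1.14877 >1
Interval (-5.3571, 0).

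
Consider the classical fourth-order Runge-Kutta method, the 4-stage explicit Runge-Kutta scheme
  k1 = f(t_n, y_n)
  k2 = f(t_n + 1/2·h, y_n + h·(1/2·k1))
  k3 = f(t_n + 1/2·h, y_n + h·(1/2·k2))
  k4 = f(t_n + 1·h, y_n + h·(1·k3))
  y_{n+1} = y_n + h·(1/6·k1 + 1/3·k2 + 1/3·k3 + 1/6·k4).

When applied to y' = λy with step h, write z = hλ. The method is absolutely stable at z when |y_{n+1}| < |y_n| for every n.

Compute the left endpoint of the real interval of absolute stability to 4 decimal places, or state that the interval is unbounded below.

z* = -2.7853.

With y'=λy (z=hλ):
  order 4, 4-stage ⇒ R(z)=1+z+z^2/2+z^3/6+z^4/24
  (e.g. R(-1.27)=0.30345, |R|=0.30345)

Find x<0 with |R(x)|<1.
x=-1.27: |R|=0.3034
|R(-2.29)|=0.4764 |R(-1.98)|=0.3269 |R(-1.61)|=0.2705
Bisect:
  x_lo=-3.1037 |R|=1.5963  x_hi=-0.2585 |R|=0.7723
  mid=-1.68108 |R|=0.27291 →hi
  mid=-2.39240 |R|=0.55218 →hi
  mid=-2.74806 |R|=0.94530 →hi
  mid=-2.92589 |R|=1.23351 →lo
  mid=-2.83697 |R|=1.08076 →lo
  mid=-2.79252 |R|=1.01095 →lo
  mid=-2.77029 |R|=0.97761 →hi
  mid=-2.78140 |R|=0.99415 →hi
  mid=-2.78696 |R|=1.00251 →lo
  mid=-2.78418 |R|=0.99832 →hi
  ...
  [-2.78540,-2.78522] ⇒ x*=-2.7853
Interval (-2.7853, 0).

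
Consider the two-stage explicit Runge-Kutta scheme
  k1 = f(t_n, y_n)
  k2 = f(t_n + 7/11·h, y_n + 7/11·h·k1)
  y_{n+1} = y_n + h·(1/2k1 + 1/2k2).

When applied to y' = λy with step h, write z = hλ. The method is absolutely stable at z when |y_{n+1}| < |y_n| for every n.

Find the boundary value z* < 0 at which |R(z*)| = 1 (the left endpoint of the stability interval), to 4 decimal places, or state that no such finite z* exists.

left endpoint -3.1429.

With y'=λy (z=hλ):
  k1=λy_n ⇒ h·k1=z·y_n;  k2=λ(1+7/11z)y_n ⇒ h·k2=z(1+7/11z)y_n
  y_{n+1}/y_n = 1 + 1/2z + 1/2z(1+7/11z) = 1 + z + 7/22z²
  ⇒ R(z) = 1 + z + 7/22z².

Need |R(x)|<1, x<0.
x=-0.71: |R|=0.4504
R=1: x+7/22x²=0 ⇒ x=−22/7=-3.1429; min R=1−1/(4·7/22)=0.2143>−1
Confirm numerically:
  x=-3.006: |R|=0.86910 <1
  x=-2.714: |R|=0.62966 <1
  x=-2.180: |R|=0.33213 <1
  x=-1.941: |R|=0.25774 <1
  x=-3.410: |R|=1.28985 >1
  x=-3.187: |R|=1.04476 >1
Interval (-3.1429, 0).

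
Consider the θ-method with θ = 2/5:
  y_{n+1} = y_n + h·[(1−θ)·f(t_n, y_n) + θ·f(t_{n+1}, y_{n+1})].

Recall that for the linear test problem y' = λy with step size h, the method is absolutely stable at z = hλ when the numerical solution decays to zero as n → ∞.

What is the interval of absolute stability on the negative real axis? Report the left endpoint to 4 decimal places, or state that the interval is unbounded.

On y'=λy, z=hλ:
  y_{n+1} = y_n + z·[3/5·y_n + 2/5·y_{n+1}] ⇒ (1 − 2/5z)y_{n+1} = (1 + 3/5z)y_n
  so R(z) = (1 + 3/5z)/(1 − 2/5z).

Boundary: |R(x)|=1, x<0.
x=-1.45: |R|=0.0823
R=−1: 1+3/5x = −1+2/5x ⇒ -1/5x=2 ⇒ x=2/(-1/5)=-10.0000
Confirm numerically:
  x=-6.873: |R|=0.83319 <1
  x=-5.034: |R|=0.67043 <1
  x=-4.220: |R|=0.56994 <1
  x=-4.120: |R|=0.55589 <1
  x=-10.499: |R|=1.01919 >1
  x=-10.312: |R|=1.01218 >1
Interval (-10.0000, 0).

(-10.0000, 0).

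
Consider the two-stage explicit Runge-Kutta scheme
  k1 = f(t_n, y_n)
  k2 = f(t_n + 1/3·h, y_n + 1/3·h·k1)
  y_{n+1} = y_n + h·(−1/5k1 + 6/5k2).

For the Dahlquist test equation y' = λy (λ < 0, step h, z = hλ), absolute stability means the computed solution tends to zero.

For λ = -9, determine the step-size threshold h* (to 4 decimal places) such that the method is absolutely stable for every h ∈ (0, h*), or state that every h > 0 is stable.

(-2.5000,0); λ=-9 ⇒ h* = (5/2)/9 = 0.2778.

Test eqn y'=λy, z=hλ:
  k1=λy_n ⇒ h·k1=z·y_n;  k2=λ(1+1/3z)y_n ⇒ h·k2=z(1+1/3z)y_n
  y_{n+1}/y_n = 1 − 1/5z + 6/5z(1+1/3z) = 1 + z + 2/5z²
  Hence R(z) = 1 + z + 2/5z².

Boundary: |R(x)|=1, x<0.
x=-1.64: |R|=0.4358
R=1: x+2/5x²=0 ⇒ x=−5/2=-2.5000; min R=1−1/(4·2/5)=0.3750>−1
Confirm numerically:
  x=-1.567: |R|=0.41520 <1
  x=-1.392: |R|=0.38307 <1
  x=-1.356: |R|=0.37949 <1
  x=-2.884: |R|=1.44298 >1
  x=-2.751: |R|=1.27620 >1
Interval (-2.5000, 0).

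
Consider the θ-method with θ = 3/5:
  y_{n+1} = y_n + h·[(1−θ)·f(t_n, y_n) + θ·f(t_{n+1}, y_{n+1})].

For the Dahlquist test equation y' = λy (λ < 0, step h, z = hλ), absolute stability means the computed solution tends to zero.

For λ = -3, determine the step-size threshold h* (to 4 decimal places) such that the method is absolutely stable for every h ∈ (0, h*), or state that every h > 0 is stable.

unbounded; (−∞, 0). Any h>0 works for λ=-3.

Test eqn y'=λy, z=hλ:
  y_{n+1} = y_n + z·[2/5·y_n + 3/5·y_{n+1}] ⇒ (1 − 3/5z)y_{n+1} = (1 + 2/5z)y_n
  so R(z) = (1 + 2/5z)/(1 − 3/5z).

Find x<0 with |R(x)|<1.
x=-0.98: |R|=0.3829
x=-2: |R|=0.0909
x=-10: |R|=0.4286
x=-100: |R|=0.6393
θ=3/5≥1/2 ⇒ |1+2/5x|<|1−3/5x| ∀x<0 ⇒ stable on all of ℝ⁻.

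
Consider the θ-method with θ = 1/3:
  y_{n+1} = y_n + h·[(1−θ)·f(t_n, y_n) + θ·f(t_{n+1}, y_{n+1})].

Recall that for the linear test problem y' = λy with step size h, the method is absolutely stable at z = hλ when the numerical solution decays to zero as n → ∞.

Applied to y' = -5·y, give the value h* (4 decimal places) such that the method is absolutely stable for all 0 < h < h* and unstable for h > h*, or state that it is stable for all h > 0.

(-6.0000,0); λ=-5 ⇒ h* = (6)/5 = 1.2000.

Set f=λy, z=hλ:
  y_{n+1} = y_n + z·[2/3·y_n + 1/3·y_{n+1}] ⇒ (1 − 1/3z)y_{n+1} = (1 + 2/3z)y_n
  Hence R(z) = (1 + 2/3z)/(1 − 1/3z).

Boundary: |R(x)|=1, x<0.
x=-0.41: |R|=0.6393
R=−1: 1+2/3x = −1+1/3x ⇒ -1/3x=2 ⇒ x=2/(-1/3)=-6.0000
Confirm numerically:
  x=-4.092: |R|=0.73096 <1
  x=-3.708: |R|=0.65832 <1
  x=-3.027: |R|=0.50672 <1
  x=-6.326: |R|=1.03496 >1
  x=-6.069: |R|=1.00761 >1
  x=-6.068: |R|=1.00750 >1
Interval (-6.0000, 0).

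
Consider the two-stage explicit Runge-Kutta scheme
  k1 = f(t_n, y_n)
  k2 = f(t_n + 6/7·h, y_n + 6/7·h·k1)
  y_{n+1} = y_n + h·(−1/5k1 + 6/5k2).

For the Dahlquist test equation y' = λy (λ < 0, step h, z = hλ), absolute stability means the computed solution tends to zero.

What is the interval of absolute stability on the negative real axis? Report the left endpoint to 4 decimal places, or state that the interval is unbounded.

(-0.9722, 0).

On y'=λy, z=hλ:
  k1=λy_n ⇒ h·k1=z·y_n;  k2=λ(1+6/7z)y_n ⇒ h·k2=z(1+6/7z)y_n
  y_{n+1}/y_n = 1 − 1/5z + 6/5z(1+6/7z) = 1 + z + 36/35z²
  Hence R(z) = 1 + z + 36/35z².

Solve |R(x)|<1 on ℝ⁻.
x=-1.59: |R|=2.0103
R=1: x+36/35x²=0 ⇒ x=−35/36=-0.9722; min R=1−1/(4·36/35)=0.7569>−1
Confirm numerically:
  x=-0.948: |R|=0.97638 <1
  x=-0.934: |R|=0.96328 <1
  x=-0.694: |R|=0.80140 <1
  x=-0.609: |R|=0.77248 <1
  x=-1.528: |R|=1.87349 >1
  x=-1.236: |R|=1.33534 >1
  x=-1.034: |R|=1.06570 >1
Stable set (-0.9722, 0).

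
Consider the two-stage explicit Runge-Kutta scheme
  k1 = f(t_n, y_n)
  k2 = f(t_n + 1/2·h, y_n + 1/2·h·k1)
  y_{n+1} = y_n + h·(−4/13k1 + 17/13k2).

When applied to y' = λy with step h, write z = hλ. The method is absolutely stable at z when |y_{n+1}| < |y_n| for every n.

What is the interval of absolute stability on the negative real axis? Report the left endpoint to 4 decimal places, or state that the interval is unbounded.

With y'=λy (z=hλ):
  k1=λy_n ⇒ h·k1=z·y_n;  k2=λ(1+1/2z)y_n ⇒ h·k2=z(1+1/2z)y_n
  y_{n+1}/y_n = 1 − 4/13z + 17/13z(1+1/2z) = 1 + z + 17/26z²
  R(z) = 1 + z + 17/26z².

Need |R(x)|<1, x<0.
x=-0.63: |R|=0.6295
R=1: x+17/26x²=0 ⇒ x=−26/17=-1.5294; min R=1−1/(4·17/26)=0.6176>−1
Confirm numerically:
  x=-1.278: |R|=0.78992 <1
  x=-1.152: |R|=0.71572 <1
  x=-0.966: |R|=0.64414 <1
  x=-1.911: |R|=1.47679 >1
  x=-1.868: |R|=1.41355 >1
Interval (-1.5294, 0).

z∈(-1.5294,0).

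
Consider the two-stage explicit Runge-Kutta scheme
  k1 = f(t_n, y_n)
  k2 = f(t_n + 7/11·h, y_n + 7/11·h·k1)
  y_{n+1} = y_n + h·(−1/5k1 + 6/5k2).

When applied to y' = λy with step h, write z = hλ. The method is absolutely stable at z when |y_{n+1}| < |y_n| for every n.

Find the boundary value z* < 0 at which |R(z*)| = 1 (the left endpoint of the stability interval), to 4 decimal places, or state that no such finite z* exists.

z* = -1.3095.

Set f=λy, z=hλ:
  k1=λy_n ⇒ h·k1=z·y_n;  k2=λ(1+7/11z)y_n ⇒ h·k2=z(1+7/11z)y_n
  y_{n+1}/y_n = 1 − 1/5z + 6/5z(1+7/11z) = 1 + z + 42/55z²
  so R(z) = 1 + z + 42/55z².

Need |R(x)|<1, x<0.
x=-1.52: |R|=1.2443
R=1: x+42/55x²=0 ⇒ x=−55/42=-1.3095; min R=1−1/(4·42/55)=0.6726>−1
Confirm numerically:
  x=-0.789: |R|=0.68638 <1
  x=-0.767: |R|=0.68224 <1
  x=-0.668: |R|=0.67275 <1
  x=-1.902: |R|=1.86053 >1
  x=-1.576: |R|=1.32070 >1
So |R|<1 on (-1.3095, 0).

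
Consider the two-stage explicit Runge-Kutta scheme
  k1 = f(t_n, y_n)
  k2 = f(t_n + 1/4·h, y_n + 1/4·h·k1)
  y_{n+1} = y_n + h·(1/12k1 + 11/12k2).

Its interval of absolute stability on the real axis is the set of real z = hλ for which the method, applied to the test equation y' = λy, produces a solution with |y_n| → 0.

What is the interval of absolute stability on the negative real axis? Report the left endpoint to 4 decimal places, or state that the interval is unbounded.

z∈(-4.3636,0).

On y'=λy, z=hλ:
  k1=λy_n ⇒ h·k1=z·y_n;  k2=λ(1+1/4z)y_n ⇒ h·k2=z(1+1/4z)y_n
  y_{n+1}/y_n = 1 + 1/12z + 11/12z(1+1/4z) = 1 + z + 11/48z²
  so R(z) = 1 + z + 11/48z².

Solve |R(x)|<1 on ℝ⁻.
x=-1.05: |R|=0.2027
R=1: x+11/48x²=0 ⇒ x=−48/11=-4.3636; min R=1−1/(4·11/48)=-0.0909>−1
Confirm numerically:
  x=-4.200: |R|=0.84250 <1
  x=-3.562: |R|=0.34563 <1
  x=-3.334: |R|=0.21331 <1
  x=-2.284: |R|=0.08852 <1
  x=-4.961: |R|=1.67914 >1
  x=-4.682: |R|=1.34159 >1
  x=-4.577: |R|=1.22380 >1
Interval (-4.3636, 0).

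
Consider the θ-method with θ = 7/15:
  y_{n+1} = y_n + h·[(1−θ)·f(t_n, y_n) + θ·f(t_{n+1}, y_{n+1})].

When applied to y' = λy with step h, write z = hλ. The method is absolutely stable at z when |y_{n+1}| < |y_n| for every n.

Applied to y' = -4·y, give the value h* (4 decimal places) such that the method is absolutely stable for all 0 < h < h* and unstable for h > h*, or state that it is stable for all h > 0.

(-30.0000,0); λ=-4 ⇒ h* = (30)/4 = 7.5000.

Set f=λy, z=hλ:
  y_{n+1} = y_n + z·[8/15·y_n + 7/15·y_{n+1}] ⇒ (1 − 7/15z)y_{n+1} = (1 + 8/15z)y_n
  ⇒ R(z) = (1 + 8/15z)/(1 − 7/15z).

Boundary: |R(x)|=1, x<0.
x=-1.75: |R|=0.0367
R=−1: 1+8/15x = −1+7/15x ⇒ -1/15x=2 ⇒ x=2/(-1/15)=-30.0000
Confirm numerically:
  x=-24.488: |R|=0.97043 <1
  x=-18.388: |R|=0.91920 <1
  x=-15.785: |R|=0.88673 <1
  x=-14.836: |R|=0.87241 <1
  x=-30.123: |R|=1.00054 >1
  x=-30.058: |R|=1.00026 >1
Interval (-30.0000, 0).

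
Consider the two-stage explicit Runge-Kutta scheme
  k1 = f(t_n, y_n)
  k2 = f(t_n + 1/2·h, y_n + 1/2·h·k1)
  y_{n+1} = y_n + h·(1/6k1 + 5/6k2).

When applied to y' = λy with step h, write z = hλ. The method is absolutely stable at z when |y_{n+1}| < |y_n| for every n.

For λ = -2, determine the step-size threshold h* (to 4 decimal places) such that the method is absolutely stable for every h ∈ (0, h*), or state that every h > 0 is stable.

With y'=λy (z=hλ):
  k1=λy_n ⇒ h·k1=z·y_n;  k2=λ(1+1/2z)y_n ⇒ h·k2=z(1+1/2z)y_n
  y_{n+1}/y_n = 1 + 1/6z + 5/6z(1+1/2z) = 1 + z + 5/12z²
  ⇒ R(z) = 1 + z + 5/12z².

Find x<0 with |R(x)|<1.
x=-0.53: |R|=0.5870
R=1: x+5/12x²=0 ⇒ x=−12/5=-2.4000; min R=1−1/(4·5/12)=0.4000>−1
Confirm numerically:
  x=-1.749: |R|=0.52558 <1
  x=-1.603: |R|=0.46767 <1
  x=-1.476: |R|=0.43174 <1
  x=-1.408: |R|=0.41803 <1
  x=-2.782: |R|=1.44280 >1
  x=-2.687: |R|=1.32132 >1
Stable set (-2.4000, 0).

(-2.4000,0); λ=-2 ⇒ h* = (12/5)/2 = 1.2000.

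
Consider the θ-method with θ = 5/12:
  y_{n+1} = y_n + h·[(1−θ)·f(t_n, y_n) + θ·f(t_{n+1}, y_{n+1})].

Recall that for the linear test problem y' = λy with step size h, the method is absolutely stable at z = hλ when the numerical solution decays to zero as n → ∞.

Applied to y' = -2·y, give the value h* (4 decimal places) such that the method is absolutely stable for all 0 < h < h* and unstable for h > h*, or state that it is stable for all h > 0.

Set f=λy, z=hλ:
  y_{n+1} = y_n + z·[7/12·y_n + 5/12·y_{n+1}] ⇒ (1 − 5/12z)y_{n+1} = (1 + 7/12z)y_n
  R(z) = (1 + 7/12z)/(1 − 5/12z).

Boundary: |R(x)|=1, x<0.
x=-0.35: |R|=0.6945
R=−1: 1+7/12x = −1+5/12x ⇒ -1/6x=2 ⇒ x=2/(-1/6)=-12.0000
Confirm numerically:
  x=-11.743: |R|=0.99273 <1
  x=-8.791: |R|=0.88530 <1
  x=-8.522: |R|=0.87262 <1
  x=-5.064: |R|=0.62830 <1
  x=-12.595: |R|=1.01587 >1
  x=-12.289: |R|=1.00787 >1
  x=-12.044: |R|=1.00122 >1
So |R|<1 on (-12.0000, 0).

(-12.0000,0); λ=-2 ⇒ h* = (12)/2 = 6.0000.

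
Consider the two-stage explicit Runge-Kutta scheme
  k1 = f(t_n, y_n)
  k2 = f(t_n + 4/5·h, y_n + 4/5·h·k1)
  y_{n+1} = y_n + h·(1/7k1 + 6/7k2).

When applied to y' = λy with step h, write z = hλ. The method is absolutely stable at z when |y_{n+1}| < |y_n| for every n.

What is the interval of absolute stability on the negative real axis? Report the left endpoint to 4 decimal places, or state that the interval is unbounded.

On y'=λy, z=hλ:
  k1=λy_n ⇒ h·k1=z·y_n;  k2=λ(1+4/5z)y_n ⇒ h·k2=z(1+4/5z)y_n
  y_{n+1}/y_n = 1 + 1/7z + 6/7z(1+4/5z) = 1 + z + 24/35z²
  R(z) = 1 + z + 24/35z².

Find x<0 with |R(x)|<1.
x=-0.8: |R|=0.6389
R=1: x+24/35x²=0 ⇒ x=−35/24=-1.4583; min R=1−1/(4·24/35)=0.6354>−1
Confirm numerically:
  x=-1.394: |R|=0.93850 <1
  x=-0.860: |R|=0.64715 <1
  x=-0.754: |R|=0.63584 <1
  x=-0.695: |R|=0.63622 <1
  x=-1.818: |R|=1.44837 >1
  x=-1.621: |R|=1.18081 >1
  x=-1.486: |R|=1.02819 >1
So |R|<1 on (-1.4583, 0).

z∈(-1.4583,0).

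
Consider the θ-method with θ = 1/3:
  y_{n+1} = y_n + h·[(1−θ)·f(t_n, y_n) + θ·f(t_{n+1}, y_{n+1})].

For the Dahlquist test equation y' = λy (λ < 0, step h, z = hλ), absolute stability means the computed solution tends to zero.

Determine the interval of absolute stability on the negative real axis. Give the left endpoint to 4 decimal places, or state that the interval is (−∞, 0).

With y'=λy (z=hλ):
  y_{n+1} = y_n + z·[2/3·y_n + 1/3·y_{n+1}] ⇒ (1 − 1/3z)y_{n+1} = (1 + 2/3z)y_n
  ⇒ R(z) = (1 + 2/3z)/(1 − 1/3z).

Need |R(x)|<1, x<0.
x=-0.71: |R|=0.4259
R=−1: 1+2/3x = −1+1/3x ⇒ -1/3x=2 ⇒ x=2/(-1/3)=-6.0000
Confirm numerically:
  x=-4.435: |R|=0.78951 <1
  x=-4.223: |R|=0.75398 <1
  x=-3.398: |R|=0.59331 <1
  x=-6.540: |R|=1.05660 >1
  x=-6.111: |R|=1.01218 >1
  x=-6.041: |R|=1.00453 >1
Interval (-6.0000, 0).

z∈(-6.0000,0).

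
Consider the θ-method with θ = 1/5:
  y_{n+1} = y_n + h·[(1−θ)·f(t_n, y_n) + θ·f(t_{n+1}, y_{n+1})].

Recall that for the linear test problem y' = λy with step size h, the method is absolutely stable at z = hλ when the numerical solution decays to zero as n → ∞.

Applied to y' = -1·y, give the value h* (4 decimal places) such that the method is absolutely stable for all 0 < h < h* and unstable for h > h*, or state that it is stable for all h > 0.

Test eqn y'=λy, z=hλ:
  y_{n+1} = y_n + z·[4/5·y_n + 1/5·y_{n+1}] ⇒ (1 − 1/5z)y_{n+1} = (1 + 4/5z)y_n
  so R(z) = (1 + 4/5z)/(1 − 1/5z).

Solve |R(x)|<1 on ℝ⁻.
x=-1.29: |R|=0.0254
R=−1: 1+4/5x = −1+1/5x ⇒ -3/5x=2 ⇒ x=2/(-3/5)=-3.3333
Confirm numerically:
  x=-2.675: |R|=0.74267 <1
  x=-2.226: |R|=0.54027 <1
  x=-1.677: |R|=0.25580 <1
  x=-3.462: |R|=1.04562 >1
  x=-3.356: |R|=1.00814 >1
Interval (-3.3333, 0).

(-3.3333,0); λ=-1 ⇒ h* = (10/3)/1 = 3.3333.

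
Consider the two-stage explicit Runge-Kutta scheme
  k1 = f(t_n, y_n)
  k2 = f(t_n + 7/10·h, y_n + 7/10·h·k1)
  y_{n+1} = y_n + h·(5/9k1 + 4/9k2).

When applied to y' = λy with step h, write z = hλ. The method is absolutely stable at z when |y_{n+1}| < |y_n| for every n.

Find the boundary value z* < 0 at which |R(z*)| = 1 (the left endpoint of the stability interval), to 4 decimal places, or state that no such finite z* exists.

z* = -3.2143.

With y'=λy (z=hλ):
  k1=λy_n ⇒ h·k1=z·y_n;  k2=λ(1+7/10z)y_n ⇒ h·k2=z(1+7/10z)y_n
  y_{n+1}/y_n = 1 + 5/9z + 4/9z(1+7/10z) = 1 + z + 14/45z²
  Hence R(z) = 1 + z + 14/45z².

Boundary: |R(x)|=1, x<0.
x=-0.73: |R|=0.4358
R=1: x+14/45x²=0 ⇒ x=−45/14=-3.2143; min R=1−1/(4·14/45)=0.1964>−1
Confirm numerically:
  x=-2.772: |R|=0.61857 <1
  x=-2.075: |R|=0.26453 <1
  x=-1.865: |R|=0.21711 <1
  x=-1.597: |R|=0.19646 <1
  x=-3.726: |R|=1.59318 >1
  x=-3.615: |R|=1.45067 >1
  x=-3.318: |R|=1.10706 >1
Stable set (-3.2143, 0).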